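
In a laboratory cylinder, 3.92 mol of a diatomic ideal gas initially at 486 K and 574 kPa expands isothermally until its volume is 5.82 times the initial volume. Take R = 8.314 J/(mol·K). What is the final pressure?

98.6 kPa

V₁ = nRT₁/P₁ = 3.92×8.314×486/574 = 27.6 L.
Isothermal: T stays 486 K; PV = const ⇒ V₂ = 161 L, P₂ = 98.6 kPa.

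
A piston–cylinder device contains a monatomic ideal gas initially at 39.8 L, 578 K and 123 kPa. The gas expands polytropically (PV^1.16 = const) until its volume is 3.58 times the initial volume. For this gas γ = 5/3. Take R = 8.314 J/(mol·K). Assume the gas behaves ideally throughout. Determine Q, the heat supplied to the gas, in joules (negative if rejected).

n = P₁V₁/(RT₁) = 123×39.8/(8.314×578) = 1.02 mol.
Polytropic n=1.16: T₂ = T₁(V₁/V₂)^(n−1) = 578×(0.279)^0.16 = 471 K; P₂ = P₁(V₁/V₂)^n = 28.0 kPa.
W = (P₁V₁−P₂V₂)/(n−1) = (123×39.8−28.0×142)/0.16 = 5650 J.
ΔU = nCvΔT = 1.02×12.5×(471−578) = -1360 J.
Q = ΔU + W = 4290 J.

4290 J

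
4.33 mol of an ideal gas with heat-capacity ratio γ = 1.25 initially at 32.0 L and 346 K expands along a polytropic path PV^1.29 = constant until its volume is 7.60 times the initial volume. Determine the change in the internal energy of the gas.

P₁ = nRT₁/V₁ = 4.33×8.314×346/32.0 = 389 kPa.
Polytropic n=1.29: T₂ = T₁(V₁/V₂)^(n−1) = 346×(0.132)^0.29 = 192 K; P₂ = P₁(V₁/V₂)^n = 28.4 kPa.
For an ideal gas ΔU = nCvΔT with Cv = R/(γ−1) = 33.3 J/(mol·K).
ΔU = 4.33×33.3×(192−346) = -22200 J.

-22200 J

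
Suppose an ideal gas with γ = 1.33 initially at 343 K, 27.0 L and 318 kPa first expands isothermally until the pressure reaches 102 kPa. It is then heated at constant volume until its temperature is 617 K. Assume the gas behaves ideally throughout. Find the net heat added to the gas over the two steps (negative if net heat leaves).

n = P₁V₁/(RT₁) = 318×27.0/(8.314×343) = 3.01 mol.
Step 1 — Isothermal: T stays 343 K; PV = const ⇒ V₂ = 84.2 L, P₂ = 102 kPa.
ΔU = 0 (ideal gas, T constant).
W = nRT ln(V₂/V₁) = 3.01×8.314×343×ln(3.12) = 9760 J.
Q = ΔU + W = 9760 J.
State after step 1: P = 102 kPa, V = 84.2 L, T = 343 K.
Step 2 — Isochoric: V stays 84.2 L; P/T = const ⇒ T₂ = 617 K, P₂ = 183 kPa.
W = 0 (no volume change).
ΔU = nCvΔT = 3.01×25.2×(617−343) = 20800 J.
Q = ΔU = 20800 J.
Net over both steps: W = 9760 J, Q = 30500 J, ΔU = 20800 J.

30500 J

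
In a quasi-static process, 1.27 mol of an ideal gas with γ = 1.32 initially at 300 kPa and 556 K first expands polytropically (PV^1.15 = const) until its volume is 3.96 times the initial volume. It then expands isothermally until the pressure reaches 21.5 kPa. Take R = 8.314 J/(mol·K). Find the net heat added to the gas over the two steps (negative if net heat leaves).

V₁ = nRT₁/P₁ = 1.27×8.314×556/300 = 19.6 L.
Step 1 — Polytropic n=1.15: T₂ = T₁(V₁/V₂)^(n−1) = 556×(0.253)^0.15 = 452 K; P₂ = P₁(V₁/V₂)^n = 61.6 kPa.
W = (P₁V₁−P₂V₂)/(n−1) = (300×19.6−61.6×77.5)/0.15 = 7300 J.
ΔU = nCvΔT = 1.27×26.0×(452−556) = -3420 J.
Q = ΔU + W = 3880 J.
State after step 1: P = 61.6 kPa, V = 77.5 L, T = 452 K.
Step 2 — Isothermal: T stays 452 K; PV = const ⇒ V₂ = 222 L, P₂ = 21.5 kPa.
ΔU = 0 (ideal gas, T constant).
W = nRT ln(V₂/V₁) = 1.27×8.314×452×ln(2.87) = 5030 J.
Q = ΔU + W = 5030 J.
Net over both steps: W = 12300 J, Q = 8910 J, ΔU = -3420 J.

8910 J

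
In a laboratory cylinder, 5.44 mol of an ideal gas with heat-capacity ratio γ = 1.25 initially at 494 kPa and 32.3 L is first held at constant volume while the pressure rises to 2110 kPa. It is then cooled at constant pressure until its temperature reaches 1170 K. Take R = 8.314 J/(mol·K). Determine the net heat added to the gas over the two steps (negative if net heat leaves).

133000 J

T₁ = P₁V₁/(nR) = 494×32.3/(5.44×8.314) = 353 K.
Step 1 — Isochoric: V stays 32.3 L; P/T = const ⇒ T₂ = 1510 K, P₂ = 2110 kPa.
W = 0 (no volume change).
ΔU = nCvΔT = 5.44×33.3×(1510−353) = 209000 J.
Q = ΔU = 209000 J.
State after step 1: P = 2110 kPa, V = 32.3 L, T = 1510 K.
Step 2 — Isobaric: P stays 2110 kPa; V/T = const ⇒ T₂ = 1170 K, V₂ = 25.1 L.
W = PΔV = 2110×(25.1−32.3) kPa·L = -15200 J.
ΔU = nCvΔT = 5.44×33.3×(1170−1510) = -60900 J.
Q = ΔU + W = nCpΔT = -76200 J.
Net over both steps: W = -15200 J, Q = 133000 J, ΔU = 148000 J.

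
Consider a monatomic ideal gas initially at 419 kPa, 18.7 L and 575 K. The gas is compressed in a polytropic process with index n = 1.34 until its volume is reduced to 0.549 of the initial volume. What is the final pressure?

Polytropic n=1.34: T₂ = T₁(V₁/V₂)^(n−1) = 575×(1.82)^0.34 = 705 K; P₂ = P₁(V₁/V₂)^n = 936 kPa.

936 kPa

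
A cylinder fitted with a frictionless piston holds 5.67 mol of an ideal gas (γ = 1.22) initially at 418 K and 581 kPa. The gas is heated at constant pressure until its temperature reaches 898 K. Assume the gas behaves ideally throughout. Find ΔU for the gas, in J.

V₁ = nRT₁/P₁ = 5.67×8.314×418/581 = 33.9 L.
Isobaric: P stays 581 kPa; V/T = const ⇒ T₂ = 898 K, V₂ = 72.9 L.
For an ideal gas ΔU = nCvΔT with Cv = R/(γ−1) = 37.8 J/(mol·K).
ΔU = 5.67×37.8×(898−418) = 103000 J.

103000 J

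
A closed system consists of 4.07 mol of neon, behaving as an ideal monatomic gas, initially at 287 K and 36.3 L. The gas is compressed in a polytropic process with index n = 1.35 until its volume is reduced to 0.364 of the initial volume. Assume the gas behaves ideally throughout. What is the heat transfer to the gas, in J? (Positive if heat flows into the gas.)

P₁ = nRT₁/V₁ = 4.07×8.314×287/36.3 = 268 kPa.
Polytropic n=1.35: T₂ = T₁(V₁/V₂)^(n−1) = 287×(2.75)^0.35 = 409 K; P₂ = P₁(V₁/V₂)^n = 1050 kPa.
W = (P₁V₁−P₂V₂)/(n−1) = (268×36.3−1050×13.2)/0.35 = -11800 J.
ΔU = nCvΔT = 4.07×12.5×(409−287) = 6180 J.
Q = ΔU + W = -5590 J.

-5590 J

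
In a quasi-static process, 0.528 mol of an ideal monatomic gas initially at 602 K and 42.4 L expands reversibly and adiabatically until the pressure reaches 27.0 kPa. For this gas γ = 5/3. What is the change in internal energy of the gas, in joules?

P₁ = nRT₁/V₁ = 0.528×8.314×602/42.4 = 62.3 kPa.
Adiabatic: T₂/T₁ = (P₂/P₁)^((γ−1)/γ) ⇒ T₂ = 602×(0.433)^0.400 = 431 K; V₂ = 70.0 L.
For an ideal gas ΔU = nCvΔT with Cv = (3/2)R = 12.5 J/(mol·K).
ΔU = 0.528×12.5×(431−602) = -1130 J.

-1130 J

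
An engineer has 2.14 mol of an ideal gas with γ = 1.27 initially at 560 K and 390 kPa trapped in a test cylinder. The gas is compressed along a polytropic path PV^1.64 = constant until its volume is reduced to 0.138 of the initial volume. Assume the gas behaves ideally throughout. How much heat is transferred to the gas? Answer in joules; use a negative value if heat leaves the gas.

V₁ = nRT₁/P₁ = 2.14×8.314×560/390 = 25.5 L.
Polytropic n=1.64: T₂ = T₁(V₁/V₂)^(n−1) = 560×(7.25)^0.64 = 1990 K; P₂ = P₁(V₁/V₂)^n = 10000 kPa.
W = (P₁V₁−P₂V₂)/(n−1) = (390×25.5−10000×3.53)/0.64 = -39700 J.
ΔU = nCvΔT = 2.14×30.8×(1990−560) = 94200 J.
Q = ΔU + W = 54400 J.

54400 J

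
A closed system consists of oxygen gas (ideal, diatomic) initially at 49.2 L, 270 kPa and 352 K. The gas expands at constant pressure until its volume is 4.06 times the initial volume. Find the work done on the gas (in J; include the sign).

-40600 J

n = P₁V₁/(RT₁) = 270×49.2/(8.314×352) = 4.54 mol.
Isobaric: P stays 270 kPa; V/T = const ⇒ T₂ = 1430 K, V₂ = 200 L.
W = PΔV = 270×(200−49.2) kPa·L = 40600 J.
Work done on the gas = −W_by = -40600 J.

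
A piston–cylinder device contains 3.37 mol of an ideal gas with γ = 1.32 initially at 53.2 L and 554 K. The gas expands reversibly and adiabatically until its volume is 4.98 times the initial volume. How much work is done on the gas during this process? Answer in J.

-19500 J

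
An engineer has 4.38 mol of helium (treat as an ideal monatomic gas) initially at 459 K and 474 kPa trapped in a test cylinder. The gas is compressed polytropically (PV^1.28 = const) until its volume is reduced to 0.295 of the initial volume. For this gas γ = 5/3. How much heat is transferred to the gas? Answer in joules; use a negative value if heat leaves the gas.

-14100 J

V₁ = nRT₁/P₁ = 4.38×8.314×459/474 = 35.3 L.
Polytropic n=1.28: T₂ = T₁(V₁/V₂)^(n−1) = 459×(3.39)^0.28 = 646 K; P₂ = P₁(V₁/V₂)^n = 2260 kPa.
W = (P₁V₁−P₂V₂)/(n−1) = (474×35.3−2260×10.4)/0.28 = -24300 J.
ΔU = nCvΔT = 4.38×12.5×(646−459) = 10200 J.
Q = ΔU + W = -14100 J.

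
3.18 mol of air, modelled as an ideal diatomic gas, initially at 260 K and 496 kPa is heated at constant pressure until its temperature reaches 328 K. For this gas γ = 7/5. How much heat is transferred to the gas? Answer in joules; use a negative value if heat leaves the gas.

6290 J

V₁ = nRT₁/P₁ = 3.18×8.314×260/496 = 13.9 L.
Isobaric: P stays 496 kPa; V/T = const ⇒ T₂ = 328 K, V₂ = 17.5 L.
W = PΔV = 496×(17.5−13.9) kPa·L = 1800 J.
ΔU = nCvΔT = 3.18×20.8×(328−260) = 4490 J.
Q = ΔU + W = nCpΔT = 6290 J.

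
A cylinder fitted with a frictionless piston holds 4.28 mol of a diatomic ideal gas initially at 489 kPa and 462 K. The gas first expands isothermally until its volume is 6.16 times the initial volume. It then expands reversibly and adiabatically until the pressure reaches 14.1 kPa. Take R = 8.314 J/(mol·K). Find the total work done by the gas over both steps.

V₁ = nRT₁/P₁ = 4.28×8.314×462/489 = 33.6 L.
Step 1 — Isothermal: T stays 462 K; PV = const ⇒ V₂ = 207 L, P₂ = 79.4 kPa.
ΔU = 0 (ideal gas, T constant).
W = nRT ln(V₂/V₁) = 4.28×8.314×462×ln(6.16) = 29900 J.
Q = ΔU + W = 29900 J.
State after step 1: P = 79.4 kPa, V = 207 L, T = 462 K.
Step 2 — Adiabatic: T₂/T₁ = (P₂/P₁)^((γ−1)/γ) ⇒ T₂ = 462×(0.178)^0.286 = 282 K; V₂ = 712 L.
ΔU = nCvΔT = 4.28×20.8×(282−462) = -16000 J.
Q = 0 for an adiabatic process, so W = −ΔU = 16000 J.
Net over both steps: W = 45900 J, Q = 29900 J, ΔU = -16000 J.

45900 J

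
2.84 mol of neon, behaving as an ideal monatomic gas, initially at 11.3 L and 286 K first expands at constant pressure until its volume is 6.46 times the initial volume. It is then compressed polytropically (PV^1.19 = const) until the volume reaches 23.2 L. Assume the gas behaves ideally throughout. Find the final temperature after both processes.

P₁ = nRT₁/V₁ = 2.84×8.314×286/11.3 = 598 kPa.
Step 1 — Isobaric: P stays 598 kPa; V/T = const ⇒ T₂ = 1850 K, V₂ = 73.0 L.
W = PΔV = 598×(73.0−11.3) kPa·L = 36900 J.
ΔU = nCvΔT = 2.84×12.5×(1850−286) = 55300 J.
Q = ΔU + W = nCpΔT = 92200 J.
State after step 1: P = 598 kPa, V = 73.0 L, T = 1850 K.
Step 2 — Polytropic n=1.19: T₂ = T₁(V₁/V₂)^(n−1) = 1850×(3.15)^0.19 = 2300 K; P₂ = P₁(V₁/V₂)^n = 2340 kPa.
W = (P₁V₁−P₂V₂)/(n−1) = (598×73.0−2340×23.2)/0.19 = -55900 J.
ΔU = nCvΔT = 2.84×12.5×(2300−1850) = 15900 J.
Q = ΔU + W = -39900 J.
Net over both steps: W = -19000 J, Q = 52200 J, ΔU = 71200 J.

2300 K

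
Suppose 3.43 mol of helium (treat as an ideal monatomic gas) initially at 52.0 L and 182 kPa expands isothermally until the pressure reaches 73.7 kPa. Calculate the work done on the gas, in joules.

T₁ = P₁V₁/(nR) = 182×52.0/(3.43×8.314) = 332 K.
Isothermal: T stays 332 K; PV = const ⇒ V₂ = 128 L, P₂ = 73.7 kPa.
W = nRT ln(V₂/V₁) = 3.43×8.314×332×ln(2.47) = 8560 J.
Work done on the gas = −W_by = -8560 J.

-8560 J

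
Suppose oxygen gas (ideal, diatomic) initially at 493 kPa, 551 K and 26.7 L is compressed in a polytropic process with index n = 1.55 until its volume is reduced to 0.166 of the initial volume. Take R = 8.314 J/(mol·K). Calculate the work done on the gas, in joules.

40300 J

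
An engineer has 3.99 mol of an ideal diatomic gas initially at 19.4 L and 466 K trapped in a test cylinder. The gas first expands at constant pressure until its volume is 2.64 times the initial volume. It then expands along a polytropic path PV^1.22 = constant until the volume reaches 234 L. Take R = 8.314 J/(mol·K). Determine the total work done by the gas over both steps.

78100 J

P₁ = nRT₁/V₁ = 3.99×8.314×466/19.4 = 797 kPa.
Step 1 — Isobaric: P stays 797 kPa; V/T = const ⇒ T₂ = 1230 K, V₂ = 51.2 L.
W = PΔV = 797×(51.2−19.4) kPa·L = 25400 J.
ΔU = nCvΔT = 3.99×20.8×(1230−466) = 63400 J.
Q = ΔU + W = nCpΔT = 88700 J.
State after step 1: P = 797 kPa, V = 51.2 L, T = 1230 K.
Step 2 — Polytropic n=1.22: T₂ = T₁(V₁/V₂)^(n−1) = 1230×(0.219)^0.22 = 881 K; P₂ = P₁(V₁/V₂)^n = 125 kPa.
W = (P₁V₁−P₂V₂)/(n−1) = (797×51.2−125×234)/0.22 = 52700 J.
ΔU = nCvΔT = 3.99×20.8×(881−1230) = -29000 J.
Q = ΔU + W = 23700 J.
Net over both steps: W = 78100 J, Q = 112000 J, ΔU = 34400 J.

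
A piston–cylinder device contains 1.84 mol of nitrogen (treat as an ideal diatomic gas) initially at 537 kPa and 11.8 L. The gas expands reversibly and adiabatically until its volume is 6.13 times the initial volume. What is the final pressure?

42.4 kPa

T₁ = P₁V₁/(nR) = 537×11.8/(1.84×8.314) = 414 K.
Adiabatic: TV^(γ−1) = const ⇒ T₂ = 414×(0.163)^0.400 = 201 K; PV^γ = const ⇒ P₂ = 42.4 kPa.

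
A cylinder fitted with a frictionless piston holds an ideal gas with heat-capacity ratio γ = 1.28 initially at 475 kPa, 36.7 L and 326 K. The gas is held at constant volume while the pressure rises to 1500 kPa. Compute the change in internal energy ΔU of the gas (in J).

134000 J

n = P₁V₁/(RT₁) = 475×36.7/(8.314×326) = 6.43 mol.
Isochoric: V stays 36.7 L; P/T = const ⇒ T₂ = 1030 K, P₂ = 1500 kPa.
For an ideal gas ΔU = nCvΔT with Cv = R/(γ−1) = 29.7 J/(mol·K).
ΔU = 6.43×29.7×(1030−326) = 134000 J.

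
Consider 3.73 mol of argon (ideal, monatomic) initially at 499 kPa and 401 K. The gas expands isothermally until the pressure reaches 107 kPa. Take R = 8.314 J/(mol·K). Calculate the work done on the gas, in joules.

-19100 J

V₁ = nRT₁/P₁ = 3.73×8.314×401/499 = 24.9 L.
Isothermal: T stays 401 K; PV = const ⇒ V₂ = 116 L, P₂ = 107 kPa.
W = nRT ln(V₂/V₁) = 3.73×8.314×401×ln(4.66) = 19100 J.
Work done on the gas = −W_by = -19100 J.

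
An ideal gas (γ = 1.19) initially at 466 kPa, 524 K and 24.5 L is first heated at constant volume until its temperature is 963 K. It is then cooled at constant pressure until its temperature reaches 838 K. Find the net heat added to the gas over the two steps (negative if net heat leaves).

n = P₁V₁/(RT₁) = 466×24.5/(8.314×524) = 2.62 mol.
Step 1 — Isochoric: V stays 24.5 L; P/T = const ⇒ T₂ = 963 K, P₂ = 856 kPa.
W = 0 (no volume change).
ΔU = nCvΔT = 2.62×43.8×(963−524) = 50300 J.
Q = ΔU = 50300 J.
State after step 1: P = 856 kPa, V = 24.5 L, T = 963 K.
Step 2 — Isobaric: P stays 856 kPa; V/T = const ⇒ T₂ = 838 K, V₂ = 21.3 L.
W = PΔV = 856×(21.3−24.5) kPa·L = -2720 J.
ΔU = nCvΔT = 2.62×43.8×(838−963) = -14300 J.
Q = ΔU + W = nCpΔT = -17100 J.
Net over both steps: W = -2720 J, Q = 33300 J, ΔU = 36000 J.

33300 J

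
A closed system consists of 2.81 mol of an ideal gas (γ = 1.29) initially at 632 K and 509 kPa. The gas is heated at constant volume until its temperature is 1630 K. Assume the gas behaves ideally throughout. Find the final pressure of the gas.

1310 kPa

V₁ = nRT₁/P₁ = 2.81×8.314×632/509 = 29.0 L.
Isochoric: V stays 29.0 L; P/T = const ⇒ T₂ = 1630 K, P₂ = 1310 kPa.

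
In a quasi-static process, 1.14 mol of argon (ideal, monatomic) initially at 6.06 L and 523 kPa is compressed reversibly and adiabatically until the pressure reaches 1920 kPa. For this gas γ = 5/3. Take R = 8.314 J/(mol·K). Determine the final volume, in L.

T₁ = P₁V₁/(nR) = 523×6.06/(1.14×8.314) = 334 K.
Adiabatic: T₂/T₁ = (P₂/P₁)^((γ−1)/γ) ⇒ T₂ = 334×(3.67)^0.400 = 563 K; V₂ = 2.78 L.

2.78 L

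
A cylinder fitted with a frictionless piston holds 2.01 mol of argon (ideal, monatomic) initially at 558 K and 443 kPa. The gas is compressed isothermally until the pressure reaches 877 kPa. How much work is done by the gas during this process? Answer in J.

-6370 J

V₁ = nRT₁/P₁ = 2.01×8.314×558/443 = 21.0 L.
Isothermal: T stays 558 K; PV = const ⇒ V₂ = 10.6 L, P₂ = 877 kPa.
W = nRT ln(V₂/V₁) = 2.01×8.314×558×ln(0.505) = -6370 J.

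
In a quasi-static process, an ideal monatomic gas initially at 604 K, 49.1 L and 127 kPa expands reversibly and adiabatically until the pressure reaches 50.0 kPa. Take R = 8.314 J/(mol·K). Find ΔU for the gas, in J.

-2910 J

n = P₁V₁/(RT₁) = 127×49.1/(8.314×604) = 1.24 mol.
Adiabatic: T₂/T₁ = (P₂/P₁)^((γ−1)/γ) ⇒ T₂ = 604×(0.394)^0.400 = 416 K; V₂ = 85.9 L.
For an ideal gas ΔU = nCvΔT with Cv = (3/2)R = 12.5 J/(mol·K).
ΔU = 1.24×12.5×(416−604) = -2910 J.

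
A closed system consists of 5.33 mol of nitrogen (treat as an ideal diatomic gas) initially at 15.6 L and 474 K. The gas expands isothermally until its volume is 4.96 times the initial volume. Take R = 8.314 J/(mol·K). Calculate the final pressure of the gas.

P₁ = nRT₁/V₁ = 5.33×8.314×474/15.6 = 1350 kPa.
Isothermal: T stays 474 K; PV = const ⇒ V₂ = 77.4 L, P₂ = 271 kPa.

271 kPa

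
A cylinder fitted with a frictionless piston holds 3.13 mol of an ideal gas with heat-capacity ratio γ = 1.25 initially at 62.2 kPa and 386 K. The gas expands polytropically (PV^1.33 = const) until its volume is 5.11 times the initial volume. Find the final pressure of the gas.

V₁ = nRT₁/P₁ = 3.13×8.314×386/62.2 = 161 L.
Polytropic n=1.33: T₂ = T₁(V₁/V₂)^(n−1) = 386×(0.196)^0.33 = 225 K; P₂ = P₁(V₁/V₂)^n = 7.11 kPa.

7.11 kPa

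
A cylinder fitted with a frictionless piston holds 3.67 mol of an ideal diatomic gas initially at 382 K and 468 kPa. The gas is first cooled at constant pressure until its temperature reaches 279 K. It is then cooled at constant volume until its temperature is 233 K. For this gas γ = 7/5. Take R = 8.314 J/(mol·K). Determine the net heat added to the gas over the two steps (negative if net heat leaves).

-14500 J

V₁ = nRT₁/P₁ = 3.67×8.314×382/468 = 24.9 L.
Step 1 — Isobaric: P stays 468 kPa; V/T = const ⇒ T₂ = 279 K, V₂ = 18.2 L.
W = PΔV = 468×(18.2−24.9) kPa·L = -3140 J.
ΔU = nCvΔT = 3.67×20.8×(279−382) = -7860 J.
Q = ΔU + W = nCpΔT = -11000 J.
State after step 1: P = 468 kPa, V = 18.2 L, T = 279 K.
Step 2 — Isochoric: V stays 18.2 L; P/T = const ⇒ T₂ = 233 K, P₂ = 391 kPa.
W = 0 (no volume change).
ΔU = nCvΔT = 3.67×20.8×(233−279) = -3510 J.
Q = ΔU = -3510 J.
Net over both steps: W = -3140 J, Q = -14500 J, ΔU = -11400 J.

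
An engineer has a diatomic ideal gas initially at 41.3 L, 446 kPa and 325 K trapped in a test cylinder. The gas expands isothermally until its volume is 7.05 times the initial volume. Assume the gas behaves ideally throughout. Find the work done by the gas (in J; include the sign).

36000 J

n = P₁V₁/(RT₁) = 446×41.3/(8.314×325) = 6.82 mol.
Isothermal: T stays 325 K; PV = const ⇒ V₂ = 291 L, P₂ = 63.3 kPa.
W = nRT ln(V₂/V₁) = 6.82×8.314×325×ln(7.05) = 36000 J.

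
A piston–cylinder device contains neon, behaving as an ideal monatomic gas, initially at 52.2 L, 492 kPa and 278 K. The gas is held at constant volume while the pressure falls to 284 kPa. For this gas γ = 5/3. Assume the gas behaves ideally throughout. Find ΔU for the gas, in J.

-16300 J

n = P₁V₁/(RT₁) = 492×52.2/(8.314×278) = 11.1 mol.
Isochoric: V stays 52.2 L; P/T = const ⇒ T₂ = 160 K, P₂ = 284 kPa.
For an ideal gas ΔU = nCvΔT with Cv = (3/2)R = 12.5 J/(mol·K).
ΔU = 11.1×12.5×(160−278) = -16300 J.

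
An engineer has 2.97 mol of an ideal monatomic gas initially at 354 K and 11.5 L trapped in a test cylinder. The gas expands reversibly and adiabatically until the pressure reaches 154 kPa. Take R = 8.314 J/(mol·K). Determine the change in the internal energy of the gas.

-6190 J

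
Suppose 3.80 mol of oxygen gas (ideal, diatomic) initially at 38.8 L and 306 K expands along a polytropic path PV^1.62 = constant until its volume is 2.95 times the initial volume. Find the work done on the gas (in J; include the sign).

-7620 J

P₁ = nRT₁/V₁ = 3.80×8.314×306/38.8 = 249 kPa.
Polytropic n=1.62: T₂ = T₁(V₁/V₂)^(n−1) = 306×(0.339)^0.62 = 156 K; P₂ = P₁(V₁/V₂)^n = 43.2 kPa.
W = (P₁V₁−P₂V₂)/(n−1) = (249×38.8−43.2×114)/0.62 = 7620 J.
Work done on the gas = −W_by = -7620 J.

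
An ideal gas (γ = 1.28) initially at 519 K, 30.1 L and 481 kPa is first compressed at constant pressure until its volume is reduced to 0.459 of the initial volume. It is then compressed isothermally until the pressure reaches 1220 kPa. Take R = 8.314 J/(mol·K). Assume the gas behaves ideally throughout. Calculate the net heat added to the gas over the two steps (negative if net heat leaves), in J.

n = P₁V₁/(RT₁) = 481×30.1/(8.314×519) = 3.36 mol.
Step 1 — Isobaric: P stays 481 kPa; V/T = const ⇒ T₂ = 238 K, V₂ = 13.8 L.
W = PΔV = 481×(13.8−30.1) kPa·L = -7830 J.
ΔU = nCvΔT = 3.36×29.7×(238−519) = -28000 J.
Q = ΔU + W = nCpΔT = -35800 J.
State after step 1: P = 481 kPa, V = 13.8 L, T = 238 K.
Step 2 — Isothermal: T stays 238 K; PV = const ⇒ V₂ = 5.45 L, P₂ = 1220 kPa.
ΔU = 0 (ideal gas, T constant).
W = nRT ln(V₂/V₁) = 3.36×8.314×238×ln(0.394) = -6190 J.
Q = ΔU + W = -6190 J.
Net over both steps: W = -14000 J, Q = -42000 J, ΔU = -28000 J.

-42000 J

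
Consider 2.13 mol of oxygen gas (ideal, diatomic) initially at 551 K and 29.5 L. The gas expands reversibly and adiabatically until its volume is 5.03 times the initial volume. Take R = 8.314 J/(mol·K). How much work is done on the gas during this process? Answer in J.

P₁ = nRT₁/V₁ = 2.13×8.314×551/29.5 = 331 kPa.
Adiabatic: TV^(γ−1) = const ⇒ T₂ = 551×(0.199)^0.400 = 289 K; PV^γ = const ⇒ P₂ = 34.5 kPa.
ΔU = nCvΔT = 2.13×20.8×(289−551) = -11600 J.
Q = 0 for an adiabatic process, so W = −ΔU = 11600 J.
Work done on the gas = −W_by = -11600 J.

-11600 J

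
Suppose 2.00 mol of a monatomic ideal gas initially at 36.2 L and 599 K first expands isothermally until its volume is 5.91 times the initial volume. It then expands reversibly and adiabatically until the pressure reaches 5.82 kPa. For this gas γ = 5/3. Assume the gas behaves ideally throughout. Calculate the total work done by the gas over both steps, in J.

26100 J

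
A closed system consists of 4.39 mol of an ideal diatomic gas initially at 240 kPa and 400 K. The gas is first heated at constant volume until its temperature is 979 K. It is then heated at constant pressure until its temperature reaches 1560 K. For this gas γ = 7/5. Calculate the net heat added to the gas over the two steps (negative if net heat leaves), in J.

127000 J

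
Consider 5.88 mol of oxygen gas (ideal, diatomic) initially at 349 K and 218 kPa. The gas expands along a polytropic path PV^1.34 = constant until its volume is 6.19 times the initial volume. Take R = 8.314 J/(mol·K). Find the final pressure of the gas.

18.9 kPa

V₁ = nRT₁/P₁ = 5.88×8.314×349/218 = 78.3 L.
Polytropic n=1.34: T₂ = T₁(V₁/V₂)^(n−1) = 349×(0.162)^0.34 = 188 K; P₂ = P₁(V₁/V₂)^n = 18.9 kPa.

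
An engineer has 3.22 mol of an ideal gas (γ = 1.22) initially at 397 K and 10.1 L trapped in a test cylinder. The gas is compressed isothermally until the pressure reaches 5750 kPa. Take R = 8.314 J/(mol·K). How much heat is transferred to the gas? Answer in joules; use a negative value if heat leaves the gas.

-18000 J

P₁ = nRT₁/V₁ = 3.22×8.314×397/10.1 = 1050 kPa.
Isothermal: T stays 397 K; PV = const ⇒ V₂ = 1.85 L, P₂ = 5750 kPa.
ΔU = 0 (ideal gas, T constant).
W = nRT ln(V₂/V₁) = 3.22×8.314×397×ln(0.183) = -18000 J.
Q = ΔU + W = -18000 J.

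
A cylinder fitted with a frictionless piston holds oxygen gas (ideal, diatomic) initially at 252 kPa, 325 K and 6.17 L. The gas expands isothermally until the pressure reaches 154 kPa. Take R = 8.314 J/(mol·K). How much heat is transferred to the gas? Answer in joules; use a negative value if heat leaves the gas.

n = P₁V₁/(RT₁) = 252×6.17/(8.314×325) = 0.575 mol.
Isothermal: T stays 325 K; PV = const ⇒ V₂ = 10.1 L, P₂ = 154 kPa.
ΔU = 0 (ideal gas, T constant).
W = nRT ln(V₂/V₁) = 0.575×8.314×325×ln(1.64) = 766 J.
Q = ΔU + W = 766 J.

766 J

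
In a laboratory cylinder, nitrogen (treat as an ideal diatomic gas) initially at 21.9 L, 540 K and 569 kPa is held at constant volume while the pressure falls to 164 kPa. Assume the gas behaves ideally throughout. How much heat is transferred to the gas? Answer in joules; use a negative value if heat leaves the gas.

n = P₁V₁/(RT₁) = 569×21.9/(8.314×540) = 2.78 mol.
Isochoric: V stays 21.9 L; P/T = const ⇒ T₂ = 156 K, P₂ = 164 kPa.
W = 0 (no volume change).
ΔU = nCvΔT = 2.78×20.8×(156−540) = -22200 J.
Q = ΔU = -22200 J.

-22200 J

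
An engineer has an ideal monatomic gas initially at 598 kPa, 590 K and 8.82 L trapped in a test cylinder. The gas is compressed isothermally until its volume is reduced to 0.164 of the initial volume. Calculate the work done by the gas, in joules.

n = P₁V₁/(RT₁) = 598×8.82/(8.314×590) = 1.08 mol.
Isothermal: T stays 590 K; PV = const ⇒ V₂ = 1.45 L, P₂ = 3650 kPa.
W = nRT ln(V₂/V₁) = 1.08×8.314×590×ln(0.164) = -9540 J.

-9540 J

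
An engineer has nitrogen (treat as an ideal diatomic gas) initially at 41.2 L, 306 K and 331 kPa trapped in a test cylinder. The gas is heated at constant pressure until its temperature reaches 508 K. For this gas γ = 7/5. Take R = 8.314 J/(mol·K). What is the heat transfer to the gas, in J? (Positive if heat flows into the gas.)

n = P₁V₁/(RT₁) = 331×41.2/(8.314×306) = 5.36 mol.
Isobaric: P stays 331 kPa; V/T = const ⇒ T₂ = 508 K, V₂ = 68.4 L.
W = PΔV = 331×(68.4−41.2) kPa·L = 9000 J.
ΔU = nCvΔT = 5.36×20.8×(508−306) = 22500 J.
Q = ΔU + W = nCpΔT = 31500 J.

31500 J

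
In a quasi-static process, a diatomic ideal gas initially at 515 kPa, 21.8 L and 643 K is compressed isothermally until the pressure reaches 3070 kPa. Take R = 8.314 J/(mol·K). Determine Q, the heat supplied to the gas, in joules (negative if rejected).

n = P₁V₁/(RT₁) = 515×21.8/(8.314×643) = 2.10 mol.
Isothermal: T stays 643 K; PV = const ⇒ V₂ = 3.66 L, P₂ = 3070 kPa.
ΔU = 0 (ideal gas, T constant).
W = nRT ln(V₂/V₁) = 2.10×8.314×643×ln(0.168) = -20000 J.
Q = ΔU + W = -20000 J.

-20000 J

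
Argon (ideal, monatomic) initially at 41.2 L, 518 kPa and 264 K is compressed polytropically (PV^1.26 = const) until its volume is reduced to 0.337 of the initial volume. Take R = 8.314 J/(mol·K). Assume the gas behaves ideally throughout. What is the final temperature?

Polytropic n=1.26: T₂ = T₁(V₁/V₂)^(n−1) = 264×(2.97)^0.26 = 350 K; P₂ = P₁(V₁/V₂)^n = 2040 kPa.

350 K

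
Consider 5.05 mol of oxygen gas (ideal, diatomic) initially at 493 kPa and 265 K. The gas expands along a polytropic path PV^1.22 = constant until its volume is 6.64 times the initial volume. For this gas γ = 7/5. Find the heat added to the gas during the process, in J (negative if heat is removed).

V₁ = nRT₁/P₁ = 5.05×8.314×265/493 = 22.6 L.
Polytropic n=1.22: T₂ = T₁(V₁/V₂)^(n−1) = 265×(0.151)^0.22 = 175 K; P₂ = P₁(V₁/V₂)^n = 49.0 kPa.
W = (P₁V₁−P₂V₂)/(n−1) = (493×22.6−49.0×150)/0.22 = 17200 J.
ΔU = nCvΔT = 5.05×20.8×(175−265) = -9480 J.
Q = ΔU + W = 7750 J.

7750 J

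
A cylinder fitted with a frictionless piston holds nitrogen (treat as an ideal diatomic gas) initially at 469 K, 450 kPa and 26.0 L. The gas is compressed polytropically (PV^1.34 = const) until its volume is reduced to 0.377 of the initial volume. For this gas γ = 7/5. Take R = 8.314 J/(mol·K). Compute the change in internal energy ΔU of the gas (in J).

11500 J

n = P₁V₁/(RT₁) = 450×26.0/(8.314×469) = 3.00 mol.
Polytropic n=1.34: T₂ = T₁(V₁/V₂)^(n−1) = 469×(2.65)^0.34 = 653 K; P₂ = P₁(V₁/V₂)^n = 1660 kPa.
For an ideal gas ΔU = nCvΔT with Cv = (5/2)R = 20.8 J/(mol·K).
ΔU = 3.00×20.8×(653−469) = 11500 J.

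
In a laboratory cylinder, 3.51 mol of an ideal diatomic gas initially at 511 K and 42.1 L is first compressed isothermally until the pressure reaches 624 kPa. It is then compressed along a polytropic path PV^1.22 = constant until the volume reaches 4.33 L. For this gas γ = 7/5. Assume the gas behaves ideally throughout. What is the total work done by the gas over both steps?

-39400 J

P₁ = nRT₁/V₁ = 3.51×8.314×511/42.1 = 354 kPa.
Step 1 — Isothermal: T stays 511 K; PV = const ⇒ V₂ = 23.9 L, P₂ = 624 kPa.
ΔU = 0 (ideal gas, T constant).
W = nRT ln(V₂/V₁) = 3.51×8.314×511×ln(0.568) = -8440 J.
Q = ΔU + W = -8440 J.
State after step 1: P = 624 kPa, V = 23.9 L, T = 511 K.
Step 2 — Polytropic n=1.22: T₂ = T₁(V₁/V₂)^(n−1) = 511×(5.52)^0.22 = 744 K; P₂ = P₁(V₁/V₂)^n = 5010 kPa.
W = (P₁V₁−P₂V₂)/(n−1) = (624×23.9−5010×4.33)/0.22 = -30900 J.
ΔU = nCvΔT = 3.51×20.8×(744−511) = 17000 J.
Q = ΔU + W = -13900 J.
Net over both steps: W = -39400 J, Q = -22400 J, ΔU = 17000 J.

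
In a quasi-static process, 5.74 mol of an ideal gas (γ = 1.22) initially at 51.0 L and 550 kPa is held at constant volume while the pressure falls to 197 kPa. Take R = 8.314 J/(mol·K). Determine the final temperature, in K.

T₁ = P₁V₁/(nR) = 550×51.0/(5.74×8.314) = 588 K.
Isochoric: V stays 51.0 L; P/T = const ⇒ T₂ = 211 K, P₂ = 197 kPa.

211 K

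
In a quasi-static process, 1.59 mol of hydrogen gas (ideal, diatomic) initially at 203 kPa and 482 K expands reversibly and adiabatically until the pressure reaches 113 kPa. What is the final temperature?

408 K

V₁ = nRT₁/P₁ = 1.59×8.314×482/203 = 31.4 L.
Adiabatic: T₂/T₁ = (P₂/P₁)^((γ−1)/γ) ⇒ T₂ = 482×(0.557)^0.286 = 408 K; V₂ = 47.7 L.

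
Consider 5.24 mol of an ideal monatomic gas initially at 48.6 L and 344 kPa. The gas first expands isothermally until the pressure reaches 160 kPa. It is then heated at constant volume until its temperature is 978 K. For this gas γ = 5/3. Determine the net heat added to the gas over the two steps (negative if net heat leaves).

T₁ = P₁V₁/(nR) = 344×48.6/(5.24×8.314) = 384 K.
Step 1 — Isothermal: T stays 384 K; PV = const ⇒ V₂ = 104 L, P₂ = 160 kPa.
ΔU = 0 (ideal gas, T constant).
W = nRT ln(V₂/V₁) = 5.24×8.314×384×ln(2.15) = 12800 J.
Q = ΔU + W = 12800 J.
State after step 1: P = 160 kPa, V = 104 L, T = 384 K.
Step 2 — Isochoric: V stays 104 L; P/T = const ⇒ T₂ = 978 K, P₂ = 408 kPa.
W = 0 (no volume change).
ΔU = nCvΔT = 5.24×12.5×(978−384) = 38800 J.
Q = ΔU = 38800 J.
Net over both steps: W = 12800 J, Q = 51600 J, ΔU = 38800 J.

51600 J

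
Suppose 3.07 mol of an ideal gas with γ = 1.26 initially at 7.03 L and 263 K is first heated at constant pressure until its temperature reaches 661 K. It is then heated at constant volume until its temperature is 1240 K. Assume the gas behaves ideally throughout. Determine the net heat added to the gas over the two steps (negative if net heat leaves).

106000 J

P₁ = nRT₁/V₁ = 3.07×8.314×263/7.03 = 955 kPa.
Step 1 — Isobaric: P stays 955 kPa; V/T = const ⇒ T₂ = 661 K, V₂ = 17.7 L.
W = PΔV = 955×(17.7−7.03) kPa·L = 10200 J.
ΔU = nCvΔT = 3.07×32.0×(661−263) = 39100 J.
Q = ΔU + W = nCpΔT = 49200 J.
State after step 1: P = 955 kPa, V = 17.7 L, T = 661 K.
Step 2 — Isochoric: V stays 17.7 L; P/T = const ⇒ T₂ = 1240 K, P₂ = 1790 kPa.
W = 0 (no volume change).
ΔU = nCvΔT = 3.07×32.0×(1240−661) = 56800 J.
Q = ΔU = 56800 J.
Net over both steps: W = 10200 J, Q = 106000 J, ΔU = 95900 J.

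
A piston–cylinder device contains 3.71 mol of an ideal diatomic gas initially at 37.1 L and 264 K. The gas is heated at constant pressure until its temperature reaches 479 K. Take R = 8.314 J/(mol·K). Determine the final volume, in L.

67.3 L

P₁ = nRT₁/V₁ = 3.71×8.314×264/37.1 = 219 kPa.
Isobaric: P stays 219 kPa; V/T = const ⇒ T₂ = 479 K, V₂ = 67.3 L.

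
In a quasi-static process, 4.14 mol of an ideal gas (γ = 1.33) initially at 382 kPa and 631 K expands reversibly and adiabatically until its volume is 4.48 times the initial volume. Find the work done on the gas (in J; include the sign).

V₁ = nRT₁/P₁ = 4.14×8.314×631/382 = 56.9 L.
Adiabatic: TV^(γ−1) = const ⇒ T₂ = 631×(0.223)^0.330 = 385 K; PV^γ = const ⇒ P₂ = 52.0 kPa.
ΔU = nCvΔT = 4.14×25.2×(385−631) = -25700 J.
Q = 0 for an adiabatic process, so W = −ΔU = 25700 J.
Work done on the gas = −W_by = -25700 J.

-25700 J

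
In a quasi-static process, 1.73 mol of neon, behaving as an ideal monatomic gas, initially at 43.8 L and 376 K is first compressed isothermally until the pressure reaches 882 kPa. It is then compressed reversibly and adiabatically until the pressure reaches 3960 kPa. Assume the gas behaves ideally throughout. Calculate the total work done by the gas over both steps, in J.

P₁ = nRT₁/V₁ = 1.73×8.314×376/43.8 = 123 kPa.
Step 1 — Isothermal: T stays 376 K; PV = const ⇒ V₂ = 6.13 L, P₂ = 882 kPa.
ΔU = 0 (ideal gas, T constant).
W = nRT ln(V₂/V₁) = 1.73×8.314×376×ln(0.140) = -10600 J.
Q = ΔU + W = -10600 J.
State after step 1: P = 882 kPa, V = 6.13 L, T = 376 K.
Step 2 — Adiabatic: T₂/T₁ = (P₂/P₁)^((γ−1)/γ) ⇒ T₂ = 376×(4.49)^0.400 = 686 K; V₂ = 2.49 L.
ΔU = nCvΔT = 1.73×12.5×(686−376) = 6680 J.
Q = 0 for an adiabatic process, so W = −ΔU = -6680 J.
Net over both steps: W = -17300 J, Q = -10600 J, ΔU = 6680 J.

-17300 J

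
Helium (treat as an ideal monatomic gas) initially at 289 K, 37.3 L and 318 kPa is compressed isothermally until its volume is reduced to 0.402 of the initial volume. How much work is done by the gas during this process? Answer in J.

n = P₁V₁/(RT₁) = 318×37.3/(8.314×289) = 4.94 mol.
Isothermal: T stays 289 K; PV = const ⇒ V₂ = 15.0 L, P₂ = 791 kPa.
W = nRT ln(V₂/V₁) = 4.94×8.314×289×ln(0.402) = -10800 J.

-10800 J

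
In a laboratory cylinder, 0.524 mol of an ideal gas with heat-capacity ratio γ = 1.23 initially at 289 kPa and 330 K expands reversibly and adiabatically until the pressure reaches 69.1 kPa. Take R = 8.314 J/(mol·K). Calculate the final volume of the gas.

15.9 L

V₁ = nRT₁/P₁ = 0.524×8.314×330/289 = 4.97 L.
Adiabatic: T₂/T₁ = (P₂/P₁)^((γ−1)/γ) ⇒ T₂ = 330×(0.239)^0.187 = 253 K; V₂ = 15.9 L.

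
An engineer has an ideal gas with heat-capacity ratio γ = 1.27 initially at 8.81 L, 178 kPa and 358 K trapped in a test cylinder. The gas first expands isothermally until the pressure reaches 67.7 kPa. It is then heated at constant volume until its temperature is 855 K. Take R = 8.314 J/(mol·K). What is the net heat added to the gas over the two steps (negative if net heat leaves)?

9580 J

n = P₁V₁/(RT₁) = 178×8.81/(8.314×358) = 0.527 mol.
Step 1 — Isothermal: T stays 358 K; PV = const ⇒ V₂ = 23.2 L, P₂ = 67.7 kPa.
ΔU = 0 (ideal gas, T constant).
W = nRT ln(V₂/V₁) = 0.527×8.314×358×ln(2.63) = 1520 J.
Q = ΔU + W = 1520 J.
State after step 1: P = 67.7 kPa, V = 23.2 L, T = 358 K.
Step 2 — Isochoric: V stays 23.2 L; P/T = const ⇒ T₂ = 855 K, P₂ = 162 kPa.
W = 0 (no volume change).
ΔU = nCvΔT = 0.527×30.8×(855−358) = 8060 J.
Q = ΔU = 8060 J.
Net over both steps: W = 1520 J, Q = 9580 J, ΔU = 8060 J.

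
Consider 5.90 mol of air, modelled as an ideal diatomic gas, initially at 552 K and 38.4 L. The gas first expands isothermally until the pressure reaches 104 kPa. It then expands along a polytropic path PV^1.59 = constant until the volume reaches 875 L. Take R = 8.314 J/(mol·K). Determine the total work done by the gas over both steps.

75300 J

P₁ = nRT₁/V₁ = 5.90×8.314×552/38.4 = 705 kPa.
Step 1 — Isothermal: T stays 552 K; PV = const ⇒ V₂ = 260 L, P₂ = 104 kPa.
ΔU = 0 (ideal gas, T constant).
W = nRT ln(V₂/V₁) = 5.90×8.314×552×ln(6.78) = 51800 J.
Q = ΔU + W = 51800 J.
State after step 1: P = 104 kPa, V = 260 L, T = 552 K.
Step 2 — Polytropic n=1.59: T₂ = T₁(V₁/V₂)^(n−1) = 552×(0.298)^0.59 = 270 K; P₂ = P₁(V₁/V₂)^n = 15.1 kPa.
W = (P₁V₁−P₂V₂)/(n−1) = (104×260−15.1×875)/0.59 = 23400 J.
ΔU = nCvΔT = 5.90×20.8×(270−552) = -34600 J.
Q = ΔU + W = -11100 J.
Net over both steps: W = 75300 J, Q = 40700 J, ΔU = -34600 J.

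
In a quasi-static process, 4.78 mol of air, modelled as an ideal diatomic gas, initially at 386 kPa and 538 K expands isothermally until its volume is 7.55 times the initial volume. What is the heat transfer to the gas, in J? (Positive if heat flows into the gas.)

V₁ = nRT₁/P₁ = 4.78×8.314×538/386 = 55.4 L.
Isothermal: T stays 538 K; PV = const ⇒ V₂ = 418 L, P₂ = 51.1 kPa.
ΔU = 0 (ideal gas, T constant).
W = nRT ln(V₂/V₁) = 4.78×8.314×538×ln(7.55) = 43200 J.
Q = ΔU + W = 43200 J.

43200 J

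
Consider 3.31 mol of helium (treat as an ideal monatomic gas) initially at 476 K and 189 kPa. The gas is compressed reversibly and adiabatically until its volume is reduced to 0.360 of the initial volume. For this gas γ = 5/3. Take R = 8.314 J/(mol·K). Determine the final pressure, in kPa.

1040 kPa

V₁ = nRT₁/P₁ = 3.31×8.314×476/189 = 69.3 L.
Adiabatic: TV^(γ−1) = const ⇒ T₂ = 476×(2.78)^0.667 = 941 K; PV^γ = const ⇒ P₂ = 1040 kPa.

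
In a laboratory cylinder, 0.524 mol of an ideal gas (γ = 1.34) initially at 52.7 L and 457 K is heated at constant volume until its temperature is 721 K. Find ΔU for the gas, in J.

3380 J

P₁ = nRT₁/V₁ = 0.524×8.314×457/52.7 = 37.8 kPa.
Isochoric: V stays 52.7 L; P/T = const ⇒ T₂ = 721 K, P₂ = 59.6 kPa.
For an ideal gas ΔU = nCvΔT with Cv = R/(γ−1) = 24.5 J/(mol·K).
ΔU = 0.524×24.5×(721−457) = 3380 J.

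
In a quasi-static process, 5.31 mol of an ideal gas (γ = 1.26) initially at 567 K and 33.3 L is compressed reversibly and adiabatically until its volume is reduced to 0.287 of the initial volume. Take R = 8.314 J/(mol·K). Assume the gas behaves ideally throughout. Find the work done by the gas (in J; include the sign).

-36900 J

P₁ = nRT₁/V₁ = 5.31×8.314×567/33.3 = 752 kPa.
Adiabatic: TV^(γ−1) = const ⇒ T₂ = 567×(3.48)^0.260 = 784 K; PV^γ = const ⇒ P₂ = 3620 kPa.
ΔU = nCvΔT = 5.31×32.0×(784−567) = 36900 J.
Q = 0 for an adiabatic process, so W = −ΔU = -36900 J.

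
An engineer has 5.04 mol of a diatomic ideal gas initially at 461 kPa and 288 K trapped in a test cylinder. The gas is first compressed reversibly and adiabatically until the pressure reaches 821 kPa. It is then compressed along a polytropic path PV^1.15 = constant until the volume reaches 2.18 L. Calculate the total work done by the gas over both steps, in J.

-40000 J

V₁ = nRT₁/P₁ = 5.04×8.314×288/461 = 26.2 L.
Step 1 — Adiabatic: T₂/T₁ = (P₂/P₁)^((γ−1)/γ) ⇒ T₂ = 288×(1.78)^0.286 = 340 K; V₂ = 17.3 L.
ΔU = nCvΔT = 5.04×20.8×(340−288) = 5410 J.
Q = 0 for an adiabatic process, so W = −ΔU = -5410 J.
State after step 1: P = 821 kPa, V = 17.3 L, T = 340 K.
Step 2 — Polytropic n=1.15: T₂ = T₁(V₁/V₂)^(n−1) = 340×(7.95)^0.15 = 464 K; P₂ = P₁(V₁/V₂)^n = 8910 kPa.
W = (P₁V₁−P₂V₂)/(n−1) = (821×17.3−8910×2.18)/0.15 = -34600 J.
ΔU = nCvΔT = 5.04×20.8×(464−340) = 13000 J.
Q = ΔU + W = -21600 J.
Net over both steps: W = -40000 J, Q = -21600 J, ΔU = 18400 J.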